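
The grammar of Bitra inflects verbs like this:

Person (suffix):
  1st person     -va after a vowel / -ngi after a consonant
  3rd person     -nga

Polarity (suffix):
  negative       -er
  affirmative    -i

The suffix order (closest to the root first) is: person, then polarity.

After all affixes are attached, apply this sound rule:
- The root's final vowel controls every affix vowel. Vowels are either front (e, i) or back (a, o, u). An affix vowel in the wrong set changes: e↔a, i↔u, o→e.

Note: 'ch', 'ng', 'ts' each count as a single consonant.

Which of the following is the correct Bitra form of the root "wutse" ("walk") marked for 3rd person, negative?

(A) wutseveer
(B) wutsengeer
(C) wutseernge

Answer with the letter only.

B

Attach person 3rd person -nga → wutsenga.
Attach polarity negative -er → wutsengaer.
Apply vowel harmony: wutsengaer → wutsengeer.
So the correct form is wutsengeer, option (B).
(A) wutseveer is wrong: it uses 1st person instead of 3rd person for person.
(C) wutseernge is wrong: it has the affixes in the wrong order.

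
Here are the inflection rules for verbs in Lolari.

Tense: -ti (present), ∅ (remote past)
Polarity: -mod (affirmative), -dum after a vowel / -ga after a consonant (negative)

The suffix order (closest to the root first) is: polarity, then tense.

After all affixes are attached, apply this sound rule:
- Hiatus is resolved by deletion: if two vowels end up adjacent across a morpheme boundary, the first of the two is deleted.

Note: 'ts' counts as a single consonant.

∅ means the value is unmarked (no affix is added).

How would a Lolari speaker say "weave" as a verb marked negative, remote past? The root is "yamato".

Attach polarity negative -dum (after vowel 'o') → yamatodum.
tense = remote past: zero marking, form stays yamatodum.
Vowel deletion: no change.

yamatodum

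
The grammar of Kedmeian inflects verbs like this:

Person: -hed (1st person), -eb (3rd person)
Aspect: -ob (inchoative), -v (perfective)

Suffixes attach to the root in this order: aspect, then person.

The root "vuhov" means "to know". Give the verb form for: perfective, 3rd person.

Attach aspect perfective -v → vuhovv.
Attach person 3rd person -eb → vuhovveb.

vuhovveb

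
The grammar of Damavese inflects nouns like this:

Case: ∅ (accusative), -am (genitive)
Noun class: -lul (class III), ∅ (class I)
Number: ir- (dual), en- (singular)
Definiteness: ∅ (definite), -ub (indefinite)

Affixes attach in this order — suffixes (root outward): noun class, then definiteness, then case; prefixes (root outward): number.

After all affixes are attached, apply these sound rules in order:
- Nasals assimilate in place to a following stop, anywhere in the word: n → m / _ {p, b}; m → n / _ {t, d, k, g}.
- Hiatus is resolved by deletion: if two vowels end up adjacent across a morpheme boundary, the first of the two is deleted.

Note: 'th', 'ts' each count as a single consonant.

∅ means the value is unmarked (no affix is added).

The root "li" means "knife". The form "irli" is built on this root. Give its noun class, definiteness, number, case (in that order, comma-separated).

Segment: ir-li.
noun class: ∅ → class I.
definiteness: ∅ → definite.
number: ir- → dual.
case: ∅ → accusative.

class I, definite, dual, accusative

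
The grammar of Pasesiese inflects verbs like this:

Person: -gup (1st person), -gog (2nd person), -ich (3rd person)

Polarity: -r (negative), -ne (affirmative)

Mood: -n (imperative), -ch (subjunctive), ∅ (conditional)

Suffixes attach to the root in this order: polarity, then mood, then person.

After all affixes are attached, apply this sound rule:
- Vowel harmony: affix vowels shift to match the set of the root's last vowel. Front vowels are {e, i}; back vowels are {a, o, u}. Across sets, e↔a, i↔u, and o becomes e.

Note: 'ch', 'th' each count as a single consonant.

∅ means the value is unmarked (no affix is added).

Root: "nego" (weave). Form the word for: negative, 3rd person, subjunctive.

Attach polarity negative -r → negor.
Attach mood subjunctive -ch → negorch.
Attach person 3rd person -ich → negorchich.
Apply vowel harmony: negorchich → negorchuch.

negorchuch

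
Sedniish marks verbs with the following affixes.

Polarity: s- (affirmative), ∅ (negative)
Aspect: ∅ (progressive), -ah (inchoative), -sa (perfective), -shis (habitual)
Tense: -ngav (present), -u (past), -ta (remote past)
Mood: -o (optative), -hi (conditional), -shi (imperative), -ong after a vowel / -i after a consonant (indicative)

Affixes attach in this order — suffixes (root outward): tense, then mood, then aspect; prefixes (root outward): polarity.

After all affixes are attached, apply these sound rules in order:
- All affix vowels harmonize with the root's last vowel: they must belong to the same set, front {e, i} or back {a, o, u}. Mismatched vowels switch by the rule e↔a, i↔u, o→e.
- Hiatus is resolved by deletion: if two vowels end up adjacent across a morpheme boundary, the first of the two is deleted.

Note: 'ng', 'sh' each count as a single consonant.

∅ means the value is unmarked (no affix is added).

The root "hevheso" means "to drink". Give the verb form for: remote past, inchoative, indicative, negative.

hevhesotongah

polarity = negative: zero marking, form stays hevheso.
Attach tense remote past -ta → hevhesota.
Attach mood indicative -ong (after vowel 'a') → hevhesotaong.
Attach aspect inchoative -ah → hevhesotaongah.
Vowel harmony: no change.
Apply vowel deletion: hevhesotaongah → hevhesotongah.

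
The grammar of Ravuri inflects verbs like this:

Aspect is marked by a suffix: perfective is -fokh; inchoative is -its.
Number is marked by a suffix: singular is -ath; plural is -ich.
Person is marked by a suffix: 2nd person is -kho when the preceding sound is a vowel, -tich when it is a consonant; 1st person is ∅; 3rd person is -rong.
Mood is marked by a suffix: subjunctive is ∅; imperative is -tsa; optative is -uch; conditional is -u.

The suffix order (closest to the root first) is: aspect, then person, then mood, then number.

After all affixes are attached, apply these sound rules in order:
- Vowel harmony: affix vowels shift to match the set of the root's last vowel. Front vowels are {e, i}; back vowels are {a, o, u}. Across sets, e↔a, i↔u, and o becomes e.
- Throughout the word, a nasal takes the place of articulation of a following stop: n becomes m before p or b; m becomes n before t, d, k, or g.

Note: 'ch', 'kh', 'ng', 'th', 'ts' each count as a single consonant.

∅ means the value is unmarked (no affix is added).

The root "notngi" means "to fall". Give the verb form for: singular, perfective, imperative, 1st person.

Attach aspect perfective -fokh → notngifokh.
person = 1st person: zero marking, form stays notngifokh.
Attach mood imperative -tsa → notngifokhtsa.
Attach number singular -ath → notngifokhtsaath.
Apply vowel harmony: notngifokhtsaath → notngifekhtseeth.
Nasal assimilation: no change.

notngifekhtseeth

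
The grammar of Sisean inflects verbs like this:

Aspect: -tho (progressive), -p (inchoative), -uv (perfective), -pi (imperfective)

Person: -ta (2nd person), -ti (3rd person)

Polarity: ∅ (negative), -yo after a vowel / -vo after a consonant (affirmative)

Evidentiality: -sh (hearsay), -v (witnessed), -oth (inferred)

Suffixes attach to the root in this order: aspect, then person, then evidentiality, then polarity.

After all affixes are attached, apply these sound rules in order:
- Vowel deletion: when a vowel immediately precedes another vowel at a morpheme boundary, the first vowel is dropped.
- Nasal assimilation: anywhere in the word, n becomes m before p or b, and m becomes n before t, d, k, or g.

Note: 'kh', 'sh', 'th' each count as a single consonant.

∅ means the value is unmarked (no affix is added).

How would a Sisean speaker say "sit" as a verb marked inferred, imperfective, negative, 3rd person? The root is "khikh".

khikhpitoth

Attach aspect imperfective -pi → khikhpi.
Attach person 3rd person -ti → khikhpiti.
Attach evidentiality inferred -oth → khikhpitioth.
polarity = negative: zero marking, form stays khikhpitioth.
Apply vowel deletion: khikhpitioth → khikhpitoth.
Nasal assimilation: no change.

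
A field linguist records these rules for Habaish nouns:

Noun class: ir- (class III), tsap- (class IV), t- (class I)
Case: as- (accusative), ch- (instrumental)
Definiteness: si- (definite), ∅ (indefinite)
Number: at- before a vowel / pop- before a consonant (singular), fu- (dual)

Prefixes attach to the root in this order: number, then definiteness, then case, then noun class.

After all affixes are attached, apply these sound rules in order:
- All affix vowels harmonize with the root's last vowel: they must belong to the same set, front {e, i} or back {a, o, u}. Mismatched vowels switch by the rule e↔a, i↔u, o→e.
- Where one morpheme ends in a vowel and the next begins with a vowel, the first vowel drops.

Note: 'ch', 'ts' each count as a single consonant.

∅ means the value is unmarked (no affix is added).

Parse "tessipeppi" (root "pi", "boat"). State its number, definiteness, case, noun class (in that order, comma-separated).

Segment: t-as-si-pop-pi.
number: at/pop- → singular.
definiteness: si- → definite.
case: as- → accusative.
noun class: t- → class I.

singular, definite, accusative, class I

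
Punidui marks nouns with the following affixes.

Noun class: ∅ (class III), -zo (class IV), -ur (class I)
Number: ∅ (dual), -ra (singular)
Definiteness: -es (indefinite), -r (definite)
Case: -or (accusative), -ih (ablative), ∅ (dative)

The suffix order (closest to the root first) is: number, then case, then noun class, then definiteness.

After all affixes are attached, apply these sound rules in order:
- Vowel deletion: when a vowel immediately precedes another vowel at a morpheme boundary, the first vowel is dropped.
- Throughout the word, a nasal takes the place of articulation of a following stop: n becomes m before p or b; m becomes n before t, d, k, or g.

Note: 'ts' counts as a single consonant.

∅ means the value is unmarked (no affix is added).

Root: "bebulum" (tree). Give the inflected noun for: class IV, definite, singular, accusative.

Attach number singular -ra → bebulumra.
Attach case accusative -or → bebulumraor.
Attach noun class class IV -zo → bebulumraorzo.
Attach definiteness definite -r → bebulumraorzor.
Apply vowel deletion: bebulumraorzor → bebulumrorzor.
Nasal assimilation: no change.

bebulumrorzor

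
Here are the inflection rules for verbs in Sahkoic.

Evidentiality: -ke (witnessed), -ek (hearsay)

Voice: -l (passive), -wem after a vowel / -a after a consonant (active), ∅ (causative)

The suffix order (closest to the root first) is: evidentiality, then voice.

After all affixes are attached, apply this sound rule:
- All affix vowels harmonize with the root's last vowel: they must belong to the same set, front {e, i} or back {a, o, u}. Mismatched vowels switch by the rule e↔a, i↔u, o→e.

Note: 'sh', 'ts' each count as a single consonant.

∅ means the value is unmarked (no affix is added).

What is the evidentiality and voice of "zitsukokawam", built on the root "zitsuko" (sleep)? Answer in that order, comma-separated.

Segment: zitsuko-ke-wem.
evidentiality: -ke → witnessed.
voice: -wem/a → active.

witnessed, active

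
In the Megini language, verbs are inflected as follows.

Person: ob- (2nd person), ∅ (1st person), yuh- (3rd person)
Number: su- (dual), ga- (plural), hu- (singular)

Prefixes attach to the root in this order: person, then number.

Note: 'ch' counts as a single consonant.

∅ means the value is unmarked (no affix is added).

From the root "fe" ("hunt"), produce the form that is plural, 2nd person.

gaobfe

Attach person 2nd person ob- → obfe.
Attach number plural ga- → gaobfe.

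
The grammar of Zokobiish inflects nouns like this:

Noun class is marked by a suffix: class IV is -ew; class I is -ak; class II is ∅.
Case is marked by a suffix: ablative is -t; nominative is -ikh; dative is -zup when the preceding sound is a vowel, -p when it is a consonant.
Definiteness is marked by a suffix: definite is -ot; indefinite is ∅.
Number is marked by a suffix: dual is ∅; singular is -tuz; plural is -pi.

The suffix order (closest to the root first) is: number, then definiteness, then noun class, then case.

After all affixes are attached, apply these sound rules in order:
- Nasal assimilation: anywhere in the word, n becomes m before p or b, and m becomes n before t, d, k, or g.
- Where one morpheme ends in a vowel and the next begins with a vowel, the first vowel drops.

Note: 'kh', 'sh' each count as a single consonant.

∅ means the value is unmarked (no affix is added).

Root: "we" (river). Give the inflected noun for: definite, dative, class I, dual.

number = dual: zero marking, form stays we.
Attach definiteness definite -ot → weot.
Attach noun class class I -ak → weotak.
Attach case dative -p (after consonant 'k') → weotakp.
Nasal assimilation: no change.
Apply vowel deletion: weotakp → wotakp.

wotakp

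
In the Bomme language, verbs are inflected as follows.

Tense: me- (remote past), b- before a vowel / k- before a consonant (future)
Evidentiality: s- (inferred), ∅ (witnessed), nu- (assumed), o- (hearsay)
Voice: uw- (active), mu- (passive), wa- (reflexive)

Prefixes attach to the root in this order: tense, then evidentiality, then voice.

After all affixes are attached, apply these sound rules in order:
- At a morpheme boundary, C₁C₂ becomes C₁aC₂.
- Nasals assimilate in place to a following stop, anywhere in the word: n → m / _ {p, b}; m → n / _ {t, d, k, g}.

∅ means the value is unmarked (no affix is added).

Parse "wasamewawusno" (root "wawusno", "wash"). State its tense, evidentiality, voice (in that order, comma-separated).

remote past, inferred, reflexive

Segment: wa-s-me-wawusno.
tense: me- → remote past.
evidentiality: s- → inferred.
voice: wa- → reflexive.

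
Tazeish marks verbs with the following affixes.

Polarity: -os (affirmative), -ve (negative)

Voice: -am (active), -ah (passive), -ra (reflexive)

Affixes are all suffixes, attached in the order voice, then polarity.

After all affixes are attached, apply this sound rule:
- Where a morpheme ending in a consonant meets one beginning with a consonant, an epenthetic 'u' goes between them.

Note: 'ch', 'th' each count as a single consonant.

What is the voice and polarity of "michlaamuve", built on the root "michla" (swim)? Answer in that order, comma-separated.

active, negative

Segment: michla-am-ve.
voice: -am → active.
polarity: -ve → negative.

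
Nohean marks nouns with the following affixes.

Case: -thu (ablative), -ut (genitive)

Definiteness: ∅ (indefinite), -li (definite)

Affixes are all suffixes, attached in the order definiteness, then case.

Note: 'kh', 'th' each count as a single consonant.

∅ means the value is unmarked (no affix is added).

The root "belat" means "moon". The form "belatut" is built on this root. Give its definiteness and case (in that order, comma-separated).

indefinite, genitive

Segment: belat-ut.
definiteness: ∅ → indefinite.
case: -ut → genitive.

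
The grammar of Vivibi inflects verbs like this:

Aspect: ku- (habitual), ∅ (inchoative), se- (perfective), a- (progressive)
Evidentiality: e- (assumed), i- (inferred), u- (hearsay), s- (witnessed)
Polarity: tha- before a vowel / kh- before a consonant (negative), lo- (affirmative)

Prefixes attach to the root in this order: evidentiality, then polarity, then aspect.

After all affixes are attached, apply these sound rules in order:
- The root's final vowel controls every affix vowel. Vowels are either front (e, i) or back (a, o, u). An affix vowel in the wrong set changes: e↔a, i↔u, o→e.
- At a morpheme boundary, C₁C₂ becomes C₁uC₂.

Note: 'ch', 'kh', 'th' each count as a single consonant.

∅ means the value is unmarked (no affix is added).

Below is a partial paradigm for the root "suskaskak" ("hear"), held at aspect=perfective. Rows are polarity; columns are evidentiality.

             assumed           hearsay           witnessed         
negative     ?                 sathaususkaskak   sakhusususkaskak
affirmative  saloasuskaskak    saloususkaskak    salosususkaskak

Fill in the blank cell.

sathaasuskaskak

Attach evidentiality assumed e- → esuskaskak.
Attach polarity negative tha- (before vowel 'e') → thaesuskaskak.
Attach aspect perfective se- → sethaesuskaskak.
Apply vowel harmony: sethaesuskaskak → sathaasuskaskak.
Epenthesis: no change.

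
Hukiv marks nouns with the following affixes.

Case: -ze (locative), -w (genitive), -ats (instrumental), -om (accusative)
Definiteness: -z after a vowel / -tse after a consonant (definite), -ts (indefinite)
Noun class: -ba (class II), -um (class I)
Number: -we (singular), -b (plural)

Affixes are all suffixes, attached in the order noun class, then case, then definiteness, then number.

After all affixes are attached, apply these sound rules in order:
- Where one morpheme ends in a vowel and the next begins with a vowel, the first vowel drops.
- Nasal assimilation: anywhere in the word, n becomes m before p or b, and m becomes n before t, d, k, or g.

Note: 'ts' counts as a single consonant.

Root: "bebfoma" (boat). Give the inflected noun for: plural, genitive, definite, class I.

Attach noun class class I -um → bebfomaum.
Attach case genitive -w → bebfomaumw.
Attach definiteness definite -tse (after consonant 'w') → bebfomaumwtse.
Attach number plural -b → bebfomaumwtseb.
Apply vowel deletion: bebfomaumwtseb → bebfomumwtseb.
Nasal assimilation: no change.

bebfomumwtseb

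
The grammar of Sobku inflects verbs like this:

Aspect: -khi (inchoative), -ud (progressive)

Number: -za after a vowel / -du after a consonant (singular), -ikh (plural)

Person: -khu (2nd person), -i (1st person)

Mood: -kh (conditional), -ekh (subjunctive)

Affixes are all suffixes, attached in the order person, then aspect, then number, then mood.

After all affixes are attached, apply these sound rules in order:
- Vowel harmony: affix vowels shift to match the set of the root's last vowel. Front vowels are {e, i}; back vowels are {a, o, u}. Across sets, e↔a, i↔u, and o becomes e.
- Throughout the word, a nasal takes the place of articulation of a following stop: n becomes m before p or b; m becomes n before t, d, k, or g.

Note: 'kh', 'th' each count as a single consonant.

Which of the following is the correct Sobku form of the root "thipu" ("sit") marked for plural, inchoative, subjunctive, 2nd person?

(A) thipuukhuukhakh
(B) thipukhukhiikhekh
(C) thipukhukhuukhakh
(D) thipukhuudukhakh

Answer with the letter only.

C

Attach person 2nd person -khu → thipukhu.
Attach aspect inchoative -khi → thipukhukhi.
Attach number plural -ikh → thipukhukhiikh.
Attach mood subjunctive -ekh → thipukhukhiikhekh.
Apply vowel harmony: thipukhukhiikhekh → thipukhukhuukhakh.
Nasal assimilation: no change.
So the correct form is thipukhukhuukhakh, option (C).
(D) thipukhuudukhakh is wrong: it uses progressive instead of inchoative for aspect.
(B) thipukhukhiikhekh is wrong: it fails to apply the sound rule(s).
(A) thipuukhuukhakh is wrong: it uses 1st person instead of 2nd person for person.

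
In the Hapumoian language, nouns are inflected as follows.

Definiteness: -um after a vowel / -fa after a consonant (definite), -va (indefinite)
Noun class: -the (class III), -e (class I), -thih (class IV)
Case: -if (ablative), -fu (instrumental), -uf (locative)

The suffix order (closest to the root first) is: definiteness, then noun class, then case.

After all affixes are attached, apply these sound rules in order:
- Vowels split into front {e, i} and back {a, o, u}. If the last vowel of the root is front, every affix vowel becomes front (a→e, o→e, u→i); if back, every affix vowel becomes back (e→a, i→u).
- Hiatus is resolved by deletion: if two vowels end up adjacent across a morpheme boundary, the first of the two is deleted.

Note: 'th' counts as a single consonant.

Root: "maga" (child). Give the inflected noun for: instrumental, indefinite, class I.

Attach definiteness indefinite -va → magava.
Attach noun class class I -e → magavae.
Attach case instrumental -fu → magavaefu.
Apply vowel harmony: magavaefu → magavaafu.
Apply vowel deletion: magavaafu → magavafu.

magavafu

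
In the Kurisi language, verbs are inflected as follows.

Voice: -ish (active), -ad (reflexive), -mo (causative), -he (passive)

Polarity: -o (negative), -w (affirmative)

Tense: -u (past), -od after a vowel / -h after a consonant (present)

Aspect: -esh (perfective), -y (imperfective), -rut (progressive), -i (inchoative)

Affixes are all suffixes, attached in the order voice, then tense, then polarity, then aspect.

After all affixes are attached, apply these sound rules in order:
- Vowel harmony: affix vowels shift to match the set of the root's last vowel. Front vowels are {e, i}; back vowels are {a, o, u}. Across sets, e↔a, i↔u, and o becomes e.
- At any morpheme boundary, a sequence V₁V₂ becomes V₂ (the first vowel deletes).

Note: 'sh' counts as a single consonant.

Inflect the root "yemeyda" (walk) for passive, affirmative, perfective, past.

yemeydahuwash

Attach voice passive -he → yemeydahe.
Attach tense past -u → yemeydaheu.
Attach polarity affirmative -w → yemeydaheuw.
Attach aspect perfective -esh → yemeydaheuwesh.
Apply vowel harmony: yemeydaheuwesh → yemeydahauwash.
Apply vowel deletion: yemeydahauwash → yemeydahuwash.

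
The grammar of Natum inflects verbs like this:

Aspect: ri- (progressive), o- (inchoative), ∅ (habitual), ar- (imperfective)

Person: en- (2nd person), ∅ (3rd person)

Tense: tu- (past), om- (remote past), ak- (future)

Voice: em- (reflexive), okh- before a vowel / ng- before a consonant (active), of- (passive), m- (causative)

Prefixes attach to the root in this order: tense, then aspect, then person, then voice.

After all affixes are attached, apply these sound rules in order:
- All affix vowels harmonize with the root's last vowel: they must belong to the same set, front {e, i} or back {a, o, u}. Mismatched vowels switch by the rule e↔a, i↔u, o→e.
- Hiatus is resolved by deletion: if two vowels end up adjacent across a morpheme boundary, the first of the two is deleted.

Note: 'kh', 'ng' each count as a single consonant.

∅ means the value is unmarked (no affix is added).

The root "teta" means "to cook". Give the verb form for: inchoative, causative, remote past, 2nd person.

Attach tense remote past om- → omteta.
Attach aspect inchoative o- → oomteta.
Attach person 2nd person en- → enoomteta.
Attach voice causative m- → menoomteta.
Apply vowel harmony: menoomteta → manoomteta.
Apply vowel deletion: manoomteta → manomteta.

manomteta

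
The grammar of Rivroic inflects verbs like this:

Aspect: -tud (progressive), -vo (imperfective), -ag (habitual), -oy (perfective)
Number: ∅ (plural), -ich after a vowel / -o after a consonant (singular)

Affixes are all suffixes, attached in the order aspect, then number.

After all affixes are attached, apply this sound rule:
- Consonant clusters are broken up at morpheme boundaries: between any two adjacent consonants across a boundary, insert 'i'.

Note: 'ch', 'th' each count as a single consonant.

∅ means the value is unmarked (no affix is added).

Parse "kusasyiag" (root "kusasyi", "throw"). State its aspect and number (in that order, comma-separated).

Segment: kusasyi-ag.
aspect: -ag → habitual.
number: ∅ → plural.

habitual, plural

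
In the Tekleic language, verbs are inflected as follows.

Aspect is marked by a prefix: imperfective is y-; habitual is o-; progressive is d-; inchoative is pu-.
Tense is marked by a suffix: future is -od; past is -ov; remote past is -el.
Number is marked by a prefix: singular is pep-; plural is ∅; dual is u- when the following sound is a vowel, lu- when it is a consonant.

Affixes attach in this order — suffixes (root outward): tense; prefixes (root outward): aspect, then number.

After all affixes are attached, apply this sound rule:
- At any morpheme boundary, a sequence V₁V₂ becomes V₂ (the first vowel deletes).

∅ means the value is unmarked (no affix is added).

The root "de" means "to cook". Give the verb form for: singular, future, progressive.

pepddod

Attach tense future -od → deod.
Attach aspect progressive d- → ddeod.
Attach number singular pep- → pepddeod.
Apply vowel deletion: pepddeod → pepddod.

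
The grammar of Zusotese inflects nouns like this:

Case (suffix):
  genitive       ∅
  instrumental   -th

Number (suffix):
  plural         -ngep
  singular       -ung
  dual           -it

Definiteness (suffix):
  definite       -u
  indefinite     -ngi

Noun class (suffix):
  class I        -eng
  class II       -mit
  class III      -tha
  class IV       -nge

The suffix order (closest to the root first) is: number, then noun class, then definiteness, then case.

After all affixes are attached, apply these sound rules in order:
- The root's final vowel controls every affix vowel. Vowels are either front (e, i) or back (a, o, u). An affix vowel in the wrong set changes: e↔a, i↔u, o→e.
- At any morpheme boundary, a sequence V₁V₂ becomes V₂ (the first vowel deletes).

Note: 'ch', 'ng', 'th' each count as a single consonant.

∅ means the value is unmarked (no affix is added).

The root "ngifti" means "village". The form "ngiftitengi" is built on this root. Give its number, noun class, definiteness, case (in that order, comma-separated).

dual, class I, definite, genitive

Segment: ngifti-it-eng-u.
number: -it → dual.
noun class: -eng → class I.
definiteness: -u → definite.
case: ∅ → genitive.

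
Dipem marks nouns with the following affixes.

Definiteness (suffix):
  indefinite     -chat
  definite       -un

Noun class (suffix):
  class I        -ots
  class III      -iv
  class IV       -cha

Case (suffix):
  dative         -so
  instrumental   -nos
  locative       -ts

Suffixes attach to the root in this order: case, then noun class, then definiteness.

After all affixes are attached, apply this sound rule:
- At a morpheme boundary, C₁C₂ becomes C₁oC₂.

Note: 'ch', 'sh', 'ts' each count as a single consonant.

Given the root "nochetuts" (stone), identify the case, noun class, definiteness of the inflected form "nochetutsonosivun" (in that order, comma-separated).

Segment: nochetuts-nos-iv-un.
case: -nos → instrumental.
noun class: -iv → class III.
definiteness: -un → definite.

instrumental, class III, definite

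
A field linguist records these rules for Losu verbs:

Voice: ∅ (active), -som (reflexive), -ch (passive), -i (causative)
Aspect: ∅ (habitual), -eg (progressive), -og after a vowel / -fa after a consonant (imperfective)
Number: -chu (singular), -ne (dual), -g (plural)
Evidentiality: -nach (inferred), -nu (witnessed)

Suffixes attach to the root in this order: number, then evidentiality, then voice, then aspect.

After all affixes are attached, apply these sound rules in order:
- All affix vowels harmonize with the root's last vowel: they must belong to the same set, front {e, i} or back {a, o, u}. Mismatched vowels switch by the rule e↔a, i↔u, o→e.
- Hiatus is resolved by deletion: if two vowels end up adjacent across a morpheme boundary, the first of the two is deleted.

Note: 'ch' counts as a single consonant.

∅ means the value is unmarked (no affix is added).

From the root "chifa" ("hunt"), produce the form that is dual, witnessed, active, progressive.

chifananag

Attach number dual -ne → chifane.
Attach evidentiality witnessed -nu → chifanenu.
voice = active: zero marking, form stays chifanenu.
Attach aspect progressive -eg → chifanenueg.
Apply vowel harmony: chifanenueg → chifananuag.
Apply vowel deletion: chifananuag → chifananag.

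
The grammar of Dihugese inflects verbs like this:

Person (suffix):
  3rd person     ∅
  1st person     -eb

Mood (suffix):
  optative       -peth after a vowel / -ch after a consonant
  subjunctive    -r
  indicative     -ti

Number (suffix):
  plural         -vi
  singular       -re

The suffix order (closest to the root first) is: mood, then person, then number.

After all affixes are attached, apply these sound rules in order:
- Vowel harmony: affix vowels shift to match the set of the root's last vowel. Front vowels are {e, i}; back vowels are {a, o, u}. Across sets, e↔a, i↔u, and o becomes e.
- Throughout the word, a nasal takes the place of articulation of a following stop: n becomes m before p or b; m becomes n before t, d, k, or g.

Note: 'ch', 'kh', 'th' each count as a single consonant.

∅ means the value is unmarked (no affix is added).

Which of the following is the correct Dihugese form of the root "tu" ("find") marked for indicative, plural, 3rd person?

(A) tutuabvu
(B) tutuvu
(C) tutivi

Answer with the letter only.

Attach mood indicative -ti → tuti.
person = 3rd person: zero marking, form stays tuti.
Attach number plural -vi → tutivi.
Apply vowel harmony: tutivi → tutuvu.
Nasal assimilation: no change.
So the correct form is tutuvu, option (B).
(C) tutivi is wrong: it fails to apply the sound rule(s).
(A) tutuabvu is wrong: it uses 1st person instead of 3rd person for person.

B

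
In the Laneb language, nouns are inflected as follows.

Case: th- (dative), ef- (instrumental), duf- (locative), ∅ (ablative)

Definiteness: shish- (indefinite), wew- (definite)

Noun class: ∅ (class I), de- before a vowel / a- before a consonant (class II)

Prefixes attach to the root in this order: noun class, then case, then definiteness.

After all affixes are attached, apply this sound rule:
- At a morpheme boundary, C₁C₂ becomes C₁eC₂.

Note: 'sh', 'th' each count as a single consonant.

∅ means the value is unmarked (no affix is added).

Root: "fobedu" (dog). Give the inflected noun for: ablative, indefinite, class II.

shishafobedu

Attach noun class class II a- (before consonant 'f') → afobedu.
case = ablative: zero marking, form stays afobedu.
Attach definiteness indefinite shish- → shishafobedu.
Epenthesis: no change.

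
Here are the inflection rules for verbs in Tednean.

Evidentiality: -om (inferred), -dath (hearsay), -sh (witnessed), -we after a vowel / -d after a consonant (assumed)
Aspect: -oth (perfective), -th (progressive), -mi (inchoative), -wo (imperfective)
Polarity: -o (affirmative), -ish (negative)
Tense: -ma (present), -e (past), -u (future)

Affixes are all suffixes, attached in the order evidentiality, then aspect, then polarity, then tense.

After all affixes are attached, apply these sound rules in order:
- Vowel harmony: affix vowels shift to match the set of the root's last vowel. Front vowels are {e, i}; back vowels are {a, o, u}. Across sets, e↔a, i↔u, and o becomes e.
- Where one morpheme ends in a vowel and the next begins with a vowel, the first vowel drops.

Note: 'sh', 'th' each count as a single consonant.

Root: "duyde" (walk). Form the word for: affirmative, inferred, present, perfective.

duydemetheme

Attach evidentiality inferred -om → duydeom.
Attach aspect perfective -oth → duydeomoth.
Attach polarity affirmative -o → duydeomotho.
Attach tense present -ma → duydeomothoma.
Apply vowel harmony: duydeomothoma → duydeemetheme.
Apply vowel deletion: duydeemetheme → duydemetheme.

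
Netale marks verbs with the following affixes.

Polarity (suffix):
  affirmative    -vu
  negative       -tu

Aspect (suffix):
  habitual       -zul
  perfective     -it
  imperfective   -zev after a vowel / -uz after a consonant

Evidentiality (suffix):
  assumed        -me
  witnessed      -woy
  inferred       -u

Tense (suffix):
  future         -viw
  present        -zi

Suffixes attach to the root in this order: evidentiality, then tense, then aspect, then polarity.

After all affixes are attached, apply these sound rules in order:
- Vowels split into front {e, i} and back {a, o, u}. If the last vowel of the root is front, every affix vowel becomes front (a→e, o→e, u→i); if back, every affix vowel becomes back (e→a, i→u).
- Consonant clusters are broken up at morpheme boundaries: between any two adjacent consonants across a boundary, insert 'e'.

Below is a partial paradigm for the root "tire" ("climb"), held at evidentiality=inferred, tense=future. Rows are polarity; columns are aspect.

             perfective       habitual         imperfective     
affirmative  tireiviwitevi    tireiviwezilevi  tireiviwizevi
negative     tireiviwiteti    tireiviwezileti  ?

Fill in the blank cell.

Attach evidentiality inferred -u → tireu.
Attach tense future -viw → tireuviw.
Attach aspect imperfective -uz (after consonant 'w') → tireuviwuz.
Attach polarity negative -tu → tireuviwuztu.
Apply vowel harmony: tireuviwuztu → tireiviwizti.
Apply epenthesis: tireiviwizti → tireiviwizeti.

tireiviwizeti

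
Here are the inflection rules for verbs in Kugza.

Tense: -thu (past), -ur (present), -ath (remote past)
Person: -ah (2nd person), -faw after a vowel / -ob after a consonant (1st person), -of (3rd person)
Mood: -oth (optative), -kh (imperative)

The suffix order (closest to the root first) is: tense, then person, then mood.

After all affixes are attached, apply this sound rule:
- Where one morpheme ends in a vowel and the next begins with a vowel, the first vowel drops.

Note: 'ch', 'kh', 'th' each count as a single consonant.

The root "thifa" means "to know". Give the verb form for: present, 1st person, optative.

Attach tense present -ur → thifaur.
Attach person 1st person -ob (after consonant 'r') → thifaurob.
Attach mood optative -oth → thifauroboth.
Apply vowel deletion: thifauroboth → thifuroboth.

thifuroboth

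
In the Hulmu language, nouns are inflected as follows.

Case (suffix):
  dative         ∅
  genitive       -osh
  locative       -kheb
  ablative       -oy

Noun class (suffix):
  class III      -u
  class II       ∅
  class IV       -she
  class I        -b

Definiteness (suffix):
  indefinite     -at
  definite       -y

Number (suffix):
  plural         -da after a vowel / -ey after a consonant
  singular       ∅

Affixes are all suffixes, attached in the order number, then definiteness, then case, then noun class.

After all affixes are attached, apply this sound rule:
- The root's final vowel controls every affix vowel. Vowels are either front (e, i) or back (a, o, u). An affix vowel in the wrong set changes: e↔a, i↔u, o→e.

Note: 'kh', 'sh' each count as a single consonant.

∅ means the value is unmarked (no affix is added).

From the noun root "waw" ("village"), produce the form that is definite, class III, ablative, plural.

Attach number plural -ey (after consonant 'w') → wawey.
Attach definiteness definite -y → waweyy.
Attach case ablative -oy → waweyyoy.
Attach noun class class III -u → waweyyoyu.
Apply vowel harmony: waweyyoyu → wawayyoyu.

wawayyoyu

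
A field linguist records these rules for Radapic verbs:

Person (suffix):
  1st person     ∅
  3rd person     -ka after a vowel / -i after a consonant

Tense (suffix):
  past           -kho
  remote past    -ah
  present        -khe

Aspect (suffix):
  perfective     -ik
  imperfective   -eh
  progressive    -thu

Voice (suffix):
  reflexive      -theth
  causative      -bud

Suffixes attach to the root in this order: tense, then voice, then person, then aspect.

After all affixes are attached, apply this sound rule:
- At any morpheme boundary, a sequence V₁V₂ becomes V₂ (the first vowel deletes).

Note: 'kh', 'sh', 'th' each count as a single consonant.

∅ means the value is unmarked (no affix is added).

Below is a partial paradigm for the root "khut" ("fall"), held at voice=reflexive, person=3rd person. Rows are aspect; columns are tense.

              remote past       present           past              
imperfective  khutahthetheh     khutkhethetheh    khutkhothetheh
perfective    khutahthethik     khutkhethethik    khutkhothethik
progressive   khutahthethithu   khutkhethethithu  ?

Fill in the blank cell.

khutkhothethithu

Attach tense past -kho → khutkho.
Attach voice reflexive -theth → khutkhotheth.
Attach person 3rd person -i (after consonant 'th') → khutkhothethi.
Attach aspect progressive -thu → khutkhothethithu.
Vowel deletion: no change.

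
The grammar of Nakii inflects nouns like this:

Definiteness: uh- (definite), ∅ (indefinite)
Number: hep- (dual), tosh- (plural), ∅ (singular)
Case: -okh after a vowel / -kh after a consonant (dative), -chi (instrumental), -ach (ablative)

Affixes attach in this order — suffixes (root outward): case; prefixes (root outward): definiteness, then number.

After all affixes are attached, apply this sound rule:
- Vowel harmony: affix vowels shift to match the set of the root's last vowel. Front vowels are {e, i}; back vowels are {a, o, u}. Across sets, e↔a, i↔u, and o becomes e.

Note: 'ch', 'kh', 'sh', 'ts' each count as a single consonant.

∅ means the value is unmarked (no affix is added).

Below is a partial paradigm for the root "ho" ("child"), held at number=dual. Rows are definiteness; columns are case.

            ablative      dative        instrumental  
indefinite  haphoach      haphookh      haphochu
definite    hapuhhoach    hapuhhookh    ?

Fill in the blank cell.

Attach case instrumental -chi → hochi.
Attach definiteness definite uh- → uhhochi.
Attach number dual hep- → hepuhhochi.
Apply vowel harmony: hepuhhochi → hapuhhochu.

hapuhhochu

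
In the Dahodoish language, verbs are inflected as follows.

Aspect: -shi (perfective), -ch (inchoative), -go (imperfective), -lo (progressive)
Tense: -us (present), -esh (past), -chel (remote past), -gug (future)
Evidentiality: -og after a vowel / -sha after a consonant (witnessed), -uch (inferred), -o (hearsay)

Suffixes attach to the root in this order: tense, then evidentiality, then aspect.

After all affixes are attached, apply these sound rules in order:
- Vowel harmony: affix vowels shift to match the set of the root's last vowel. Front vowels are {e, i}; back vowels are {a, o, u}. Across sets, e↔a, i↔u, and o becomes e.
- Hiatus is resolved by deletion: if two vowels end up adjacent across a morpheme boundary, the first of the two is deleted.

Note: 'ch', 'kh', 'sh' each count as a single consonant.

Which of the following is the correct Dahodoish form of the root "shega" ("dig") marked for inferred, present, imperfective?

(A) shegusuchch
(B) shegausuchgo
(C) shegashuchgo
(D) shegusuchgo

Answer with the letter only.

D

Attach tense present -us → shegaus.
Attach evidentiality inferred -uch → shegausuch.
Attach aspect imperfective -go → shegausuchgo.
Vowel harmony: no change.
Apply vowel deletion: shegausuchgo → shegusuchgo.
So the correct form is shegusuchgo, option (D).
(B) shegausuchgo is wrong: it fails to apply the sound rule(s).
(C) shegashuchgo is wrong: it uses past instead of present for tense.
(A) shegusuchch is wrong: it uses inchoative instead of imperfective for aspect.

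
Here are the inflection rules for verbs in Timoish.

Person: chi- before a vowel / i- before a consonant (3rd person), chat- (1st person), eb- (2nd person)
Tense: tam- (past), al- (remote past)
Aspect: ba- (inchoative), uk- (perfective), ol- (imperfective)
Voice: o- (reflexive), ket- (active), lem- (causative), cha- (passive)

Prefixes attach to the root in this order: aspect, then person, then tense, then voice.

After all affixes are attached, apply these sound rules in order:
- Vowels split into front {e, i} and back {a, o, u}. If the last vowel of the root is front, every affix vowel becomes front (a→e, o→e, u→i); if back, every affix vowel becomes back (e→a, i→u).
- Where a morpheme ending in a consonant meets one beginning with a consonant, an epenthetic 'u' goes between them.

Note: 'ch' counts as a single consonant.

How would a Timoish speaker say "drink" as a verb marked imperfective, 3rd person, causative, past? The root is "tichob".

lamutamuchuolutichob

Attach aspect imperfective ol- → oltichob.
Attach person 3rd person chi- (before vowel 'o') → chioltichob.
Attach tense past tam- → tamchioltichob.
Attach voice causative lem- → lemtamchioltichob.
Apply vowel harmony: lemtamchioltichob → lamtamchuoltichob.
Apply epenthesis: lamtamchuoltichob → lamutamuchuolutichob.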